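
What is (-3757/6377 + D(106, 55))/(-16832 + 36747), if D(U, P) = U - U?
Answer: -3757/126997955 ≈ -2.9583e-5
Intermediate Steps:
D(U, P) = 0
(-3757/6377 + D(106, 55))/(-16832 + 36747) = (-3757/6377 + 0)/(-16832 + 36747) = (-3757*1/6377 + 0)/19915 = (-3757/6377 + 0)*(1/19915) = -3757/6377*1/19915 = -3757/126997955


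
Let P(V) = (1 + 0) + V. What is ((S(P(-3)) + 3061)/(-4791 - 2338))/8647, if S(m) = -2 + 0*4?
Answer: -3059/61644463 ≈ -4.9623e-5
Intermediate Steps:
P(V) = 1 + V
S(m) = -2 (S(m) = -2 + 0 = -2)
((S(P(-3)) + 3061)/(-4791 - 2338))/8647 = ((-2 + 3061)/(-4791 - 2338))/8647 = (3059/(-7129))*(1/8647) = (3059*(-1/7129))*(1/8647) = -3059/7129*1/8647 = -3059/61644463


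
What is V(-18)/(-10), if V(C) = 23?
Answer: -23/10 ≈ -2.3000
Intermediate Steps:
V(-18)/(-10) = 23/(-10) = -1/10*23 = -23/10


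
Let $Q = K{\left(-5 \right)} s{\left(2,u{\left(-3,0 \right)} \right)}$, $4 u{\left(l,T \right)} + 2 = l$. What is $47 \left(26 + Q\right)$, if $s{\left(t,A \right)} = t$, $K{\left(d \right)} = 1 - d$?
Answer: $1786$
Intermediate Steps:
$u{\left(l,T \right)} = - \frac{1}{2} + \frac{l}{4}$
$Q = 12$ ($Q = \left(1 - -5\right) 2 = \left(1 + 5\right) 2 = 6 \cdot 2 = 12$)
$47 \left(26 + Q\right) = 47 \left(26 + 12\right) = 47 \cdot 38 = 1786$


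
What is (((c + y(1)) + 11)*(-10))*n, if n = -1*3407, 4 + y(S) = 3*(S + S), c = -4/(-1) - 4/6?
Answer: 1669430/3 ≈ 5.5648e+5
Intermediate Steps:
c = 10/3 (c = -4*(-1) - 4*1/6 = 4 - 2/3 = 10/3 ≈ 3.3333)
y(S) = -4 + 6*S (y(S) = -4 + 3*(S + S) = -4 + 3*(2*S) = -4 + 6*S)
n = -3407
(((c + y(1)) + 11)*(-10))*n = (((10/3 + (-4 + 6*1)) + 11)*(-10))*(-3407) = (((10/3 + (-4 + 6)) + 11)*(-10))*(-3407) = (((10/3 + 2) + 11)*(-10))*(-3407) = ((16/3 + 11)*(-10))*(-3407) = ((49/3)*(-10))*(-3407) = -490/3*(-3407) = 1669430/3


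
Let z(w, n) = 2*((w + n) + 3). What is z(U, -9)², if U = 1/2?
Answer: 121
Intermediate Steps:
U = ½ ≈ 0.50000
z(w, n) = 6 + 2*n + 2*w (z(w, n) = 2*((n + w) + 3) = 2*(3 + n + w) = 6 + 2*n + 2*w)
z(U, -9)² = (6 + 2*(-9) + 2*(½))² = (6 - 18 + 1)² = (-11)² = 121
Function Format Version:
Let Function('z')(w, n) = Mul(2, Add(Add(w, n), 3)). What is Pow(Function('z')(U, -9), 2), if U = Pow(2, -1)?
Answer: 121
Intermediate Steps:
U = Rational(1, 2) ≈ 0.50000
Function('z')(w, n) = Add(6, Mul(2, n), Mul(2, w)) (Function('z')(w, n) = Mul(2, Add(Add(n, w), 3)) = Mul(2, Add(3, n, w)) = Add(6, Mul(2, n), Mul(2, w)))
Pow(Function('z')(U, -9), 2) = Pow(Add(6, Mul(2, -9), Mul(2, Rational(1, 2))), 2) = Pow(Add(6, -18, 1), 2) = Pow(-11, 2) = 121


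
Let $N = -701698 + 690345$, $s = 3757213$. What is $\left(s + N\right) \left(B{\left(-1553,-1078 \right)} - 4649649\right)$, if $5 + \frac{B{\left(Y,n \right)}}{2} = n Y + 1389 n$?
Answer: $-16092495499500$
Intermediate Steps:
$B{\left(Y,n \right)} = -10 + 2778 n + 2 Y n$ ($B{\left(Y,n \right)} = -10 + 2 \left(n Y + 1389 n\right) = -10 + 2 \left(Y n + 1389 n\right) = -10 + 2 \left(1389 n + Y n\right) = -10 + \left(2778 n + 2 Y n\right) = -10 + 2778 n + 2 Y n$)
$N = -11353$
$\left(s + N\right) \left(B{\left(-1553,-1078 \right)} - 4649649\right) = \left(3757213 - 11353\right) \left(\left(-10 + 2778 \left(-1078\right) + 2 \left(-1553\right) \left(-1078\right)\right) - 4649649\right) = 3745860 \left(\left(-10 - 2994684 + 3348268\right) - 4649649\right) = 3745860 \left(353574 - 4649649\right) = 3745860 \left(-4296075\right) = -16092495499500$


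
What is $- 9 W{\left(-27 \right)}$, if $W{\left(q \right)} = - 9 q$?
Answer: $-2187$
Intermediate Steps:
$- 9 W{\left(-27 \right)} = - 9 \left(\left(-9\right) \left(-27\right)\right) = \left(-9\right) 243 = -2187$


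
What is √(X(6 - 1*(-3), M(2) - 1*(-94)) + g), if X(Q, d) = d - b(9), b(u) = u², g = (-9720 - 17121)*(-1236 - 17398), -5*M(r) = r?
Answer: √12503880165/5 ≈ 22364.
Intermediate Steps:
M(r) = -r/5
g = 500155194 (g = -26841*(-18634) = 500155194)
X(Q, d) = -81 + d (X(Q, d) = d - 1*9² = d - 1*81 = d - 81 = -81 + d)
√(X(6 - 1*(-3), M(2) - 1*(-94)) + g) = √((-81 + (-⅕*2 - 1*(-94))) + 500155194) = √((-81 + (-⅖ + 94)) + 500155194) = √((-81 + 468/5) + 500155194) = √(63/5 + 500155194) = √(2500776033/5) = √12503880165/5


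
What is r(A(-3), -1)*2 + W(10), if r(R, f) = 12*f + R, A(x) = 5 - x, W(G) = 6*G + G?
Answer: 62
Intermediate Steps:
W(G) = 7*G
r(R, f) = R + 12*f
r(A(-3), -1)*2 + W(10) = ((5 - 1*(-3)) + 12*(-1))*2 + 7*10 = ((5 + 3) - 12)*2 + 70 = (8 - 12)*2 + 70 = -4*2 + 70 = -8 + 70 = 62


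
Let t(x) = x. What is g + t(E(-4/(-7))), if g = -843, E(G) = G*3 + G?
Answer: -5885/7 ≈ -840.71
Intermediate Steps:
E(G) = 4*G (E(G) = 3*G + G = 4*G)
g + t(E(-4/(-7))) = -843 + 4*(-4/(-7)) = -843 + 4*(-4*(-1/7)) = -843 + 4*(4/7) = -843 + 16/7 = -5885/7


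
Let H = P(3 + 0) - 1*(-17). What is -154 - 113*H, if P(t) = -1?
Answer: -1962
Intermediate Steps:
H = 16 (H = -1 - 1*(-17) = -1 + 17 = 16)
-154 - 113*H = -154 - 113*16 = -154 - 1808 = -1962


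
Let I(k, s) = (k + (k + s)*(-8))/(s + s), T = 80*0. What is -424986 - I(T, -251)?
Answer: -424982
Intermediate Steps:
T = 0
I(k, s) = (-8*s - 7*k)/(2*s) (I(k, s) = (k + (-8*k - 8*s))/((2*s)) = (-8*s - 7*k)*(1/(2*s)) = (-8*s - 7*k)/(2*s))
-424986 - I(T, -251) = -424986 - (-4 - 7/2*0/(-251)) = -424986 - (-4 - 7/2*0*(-1/251)) = -424986 - (-4 + 0) = -424986 - 1*(-4) = -424986 + 4 = -424982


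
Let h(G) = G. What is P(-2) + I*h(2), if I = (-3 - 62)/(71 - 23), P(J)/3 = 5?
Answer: 295/24 ≈ 12.292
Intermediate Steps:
P(J) = 15 (P(J) = 3*5 = 15)
I = -65/48 ≈ -1.3542
P(-2) + I*h(2) = 15 - 65/48*2 = 15 - 65/24 = 295/24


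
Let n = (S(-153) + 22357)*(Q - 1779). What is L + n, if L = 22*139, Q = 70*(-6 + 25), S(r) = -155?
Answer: -9965640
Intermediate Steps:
Q = 1330 (Q = 70*19 = 1330)
L = 3058
n = -9968698 (n = (-155 + 22357)*(1330 - 1779) = 22202*(-449) = -9968698)
L + n = 3058 - 9968698 = -9965640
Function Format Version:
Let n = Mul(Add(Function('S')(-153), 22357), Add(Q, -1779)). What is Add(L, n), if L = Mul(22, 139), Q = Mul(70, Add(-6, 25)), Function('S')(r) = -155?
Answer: -9965640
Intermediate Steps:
Q = 1330 (Q = Mul(70, 19) = 1330)
L = 3058
n = -9968698 (n = Mul(Add(-155, 22357), Add(1330, -1779)) = Mul(22202, -449) = -9968698)
Add(L, n) = Add(3058, -9968698) = -9965640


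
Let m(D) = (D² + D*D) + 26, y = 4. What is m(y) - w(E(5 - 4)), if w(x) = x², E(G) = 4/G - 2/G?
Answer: 54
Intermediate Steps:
m(D) = 26 + 2*D² (m(D) = (D² + D²) + 26 = 2*D² + 26 = 26 + 2*D²)
E(G) = 2/G
m(y) - w(E(5 - 4)) = (26 + 2*4²) - (2/(5 - 4))² = (26 + 2*16) - (2/1)² = (26 + 32) - (2*1)² = 58 - 1*2² = 58 - 1*4 = 58 - 4 = 54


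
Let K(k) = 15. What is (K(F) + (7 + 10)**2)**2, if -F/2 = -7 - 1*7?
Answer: 92416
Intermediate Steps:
F = 28 (F = -2*(-7 - 1*7) = -2*(-7 - 7) = -2*(-14) = 28)
(K(F) + (7 + 10)**2)**2 = (15 + (7 + 10)**2)**2 = (15 + 17**2)**2 = (15 + 289)**2 = 304**2 = 92416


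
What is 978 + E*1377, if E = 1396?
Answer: 1923270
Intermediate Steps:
978 + E*1377 = 978 + 1396*1377 = 978 + 1922292 = 1923270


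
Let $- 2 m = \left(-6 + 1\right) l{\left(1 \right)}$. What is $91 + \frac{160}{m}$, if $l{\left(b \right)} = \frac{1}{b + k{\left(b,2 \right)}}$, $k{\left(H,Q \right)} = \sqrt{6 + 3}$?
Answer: $347$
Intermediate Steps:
$k{\left(H,Q \right)} = 3$ ($k{\left(H,Q \right)} = \sqrt{9} = 3$)
$l{\left(b \right)} = \frac{1}{3 + b}$ ($l{\left(b \right)} = \frac{1}{b + 3} = \frac{1}{3 + b}$)
$m = \frac{5}{8}$ ($m = - \frac{\left(-6 + 1\right) \frac{1}{3 + 1}}{2} = - \frac{\left(-5\right) \frac{1}{4}}{2} = \left(- \frac{1}{2}\right) \left(- \frac{5}{4}\right) = \frac{5}{8} \approx 0.625$)
$91 + \frac{160}{m} = 91 + \frac{160}{\frac{5}{8}} = 91 + 160 \cdot \frac{8}{5} = 91 + 256 = 347$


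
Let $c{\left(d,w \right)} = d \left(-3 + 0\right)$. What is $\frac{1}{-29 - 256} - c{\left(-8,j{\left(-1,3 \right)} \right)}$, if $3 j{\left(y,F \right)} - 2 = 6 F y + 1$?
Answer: $- \frac{6841}{285} \approx -24.004$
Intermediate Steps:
$j{\left(y,F \right)} = 1 + 2 F y$ ($j{\left(y,F \right)} = \frac{2}{3} + \frac{6 F y + 1}{3} = \frac{2}{3} + \frac{1 + 6 F y}{3} = \frac{2}{3} + \left(\frac{1}{3} + 2 F y\right) = 1 + 2 F y$)
$c{\left(d,w \right)} = - 3 d$ ($c{\left(d,w \right)} = d \left(-3\right) = - 3 d$)
$\frac{1}{-29 - 256} - c{\left(-8,j{\left(-1,3 \right)} \right)} = \frac{1}{-29 - 256} - \left(-3\right) \left(-8\right) = \frac{1}{-285} - 24 = - \frac{1}{285} - 24 = - \frac{6841}{285}$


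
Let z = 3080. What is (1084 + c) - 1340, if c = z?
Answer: 2824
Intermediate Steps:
c = 3080
(1084 + c) - 1340 = (1084 + 3080) - 1340 = 4164 - 1340 = 2824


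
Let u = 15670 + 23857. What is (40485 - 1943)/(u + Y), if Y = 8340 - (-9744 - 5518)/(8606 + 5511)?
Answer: 77728202/96536243 ≈ 0.80517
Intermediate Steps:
u = 39527
Y = 117751042/14117 (Y = 8340 - (-15262)/14117 = 8340 - 1*(-15262/14117) = 8340 + 15262/14117 = 117751042/14117 ≈ 8341.1)
(40485 - 1943)/(u + Y) = (40485 - 1943)/(39527 + 117751042/14117) = 38542/(675753701/14117) = 38542*(14117/675753701) = 77728202/96536243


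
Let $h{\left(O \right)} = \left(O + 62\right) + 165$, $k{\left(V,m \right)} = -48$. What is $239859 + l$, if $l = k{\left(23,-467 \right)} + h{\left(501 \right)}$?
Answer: $240539$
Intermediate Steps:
$h{\left(O \right)} = 227 + O$ ($h{\left(O \right)} = \left(62 + O\right) + 165 = 227 + O$)
$l = 680$ ($l = -48 + \left(227 + 501\right) = -48 + 728 = 680$)
$239859 + l = 239859 + 680 = 240539$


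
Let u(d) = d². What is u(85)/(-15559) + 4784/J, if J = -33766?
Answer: -159196803/262682597 ≈ -0.60604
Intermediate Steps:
u(85)/(-15559) + 4784/J = 85²/(-15559) + 4784/(-33766) = 7225*(-1/15559) + 4784*(-1/33766) = -7225/15559 - 2392/16883 = -159196803/262682597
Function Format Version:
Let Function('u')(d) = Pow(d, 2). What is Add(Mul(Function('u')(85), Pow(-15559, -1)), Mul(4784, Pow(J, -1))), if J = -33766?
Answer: Rational(-159196803, 262682597) ≈ -0.60604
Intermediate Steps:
Add(Mul(Function('u')(85), Pow(-15559, -1)), Mul(4784, Pow(J, -1))) = Add(Mul(Pow(85, 2), Pow(-15559, -1)), Mul(4784, Pow(-33766, -1))) = Add(Mul(7225, Rational(-1, 15559)), Mul(4784, Rational(-1, 33766))) = Add(Rational(-7225, 15559), Rational(-2392, 16883)) = Rational(-159196803, 262682597)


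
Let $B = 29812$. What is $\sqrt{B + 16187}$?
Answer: $3 \sqrt{5111} \approx 214.47$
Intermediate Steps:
$\sqrt{B + 16187} = \sqrt{29812 + 16187} = \sqrt{45999} = 3 \sqrt{5111}$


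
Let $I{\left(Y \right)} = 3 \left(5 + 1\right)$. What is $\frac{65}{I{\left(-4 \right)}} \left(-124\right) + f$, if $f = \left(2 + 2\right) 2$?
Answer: $- \frac{3958}{9} \approx -439.78$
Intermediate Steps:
$I{\left(Y \right)} = 18$ ($I{\left(Y \right)} = 3 \cdot 6 = 18$)
$f = 8$ ($f = 4 \cdot 2 = 8$)
$\frac{65}{I{\left(-4 \right)}} \left(-124\right) + f = \frac{65}{18} \left(-124\right) + 8 = - \frac{4030}{9} + 8 = - \frac{3958}{9}$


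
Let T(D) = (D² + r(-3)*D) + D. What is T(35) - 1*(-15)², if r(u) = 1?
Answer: 1070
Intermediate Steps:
T(D) = D² + 2*D (T(D) = (D² + 1*D) + D = (D² + D) + D = (D + D²) + D = D² + 2*D)
T(35) - 1*(-15)² = 35*(2 + 35) - 1*(-15)² = 35*37 - 1*225 = 1295 - 225 = 1070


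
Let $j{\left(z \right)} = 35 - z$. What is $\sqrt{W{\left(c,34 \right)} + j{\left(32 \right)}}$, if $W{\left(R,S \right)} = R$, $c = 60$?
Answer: $3 \sqrt{7} \approx 7.9373$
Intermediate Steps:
$\sqrt{W{\left(c,34 \right)} + j{\left(32 \right)}} = \sqrt{60 + \left(35 - 32\right)} = \sqrt{60 + 3} = \sqrt{63} = 3 \sqrt{7}$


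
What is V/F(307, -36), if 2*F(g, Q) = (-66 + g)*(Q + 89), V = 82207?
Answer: 164414/12773 ≈ 12.872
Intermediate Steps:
F(g, Q) = (-66 + g)*(89 + Q)/2 (F(g, Q) = ((-66 + g)*(Q + 89))/2 = ((-66 + g)*(89 + Q))/2 = (-66 + g)*(89 + Q)/2)
V/F(307, -36) = 82207/(-2937 - 33*(-36) + (89/2)*307 + (½)*(-36)*307) = 82207/(-2937 + 1188 + 27323/2 - 5526) = 82207/(12773/2) = 82207*(2/12773) = 164414/12773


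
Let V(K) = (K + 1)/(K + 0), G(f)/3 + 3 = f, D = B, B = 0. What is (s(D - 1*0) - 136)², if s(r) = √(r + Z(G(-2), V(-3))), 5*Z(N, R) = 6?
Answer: (680 - √30)²/25 ≈ 18199.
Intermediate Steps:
D = 0
G(f) = -9 + 3*f
V(K) = (1 + K)/K
Z(N, R) = 6/5 (Z(N, R) = (⅕)*6 = 6/5)
s(r) = √(6/5 + r) (s(r) = √(r + 6/5) = √(6/5 + r))
(s(D - 1*0) - 136)² = (√(30 + 25*(0 - 1*0))/5 - 136)² = (√(30 + 25*(0 + 0))/5 - 136)² = (√(30 + 25*0)/5 - 136)² = (√(30 + 0)/5 - 136)² = (√30/5 - 136)² = (-136 + √30/5)²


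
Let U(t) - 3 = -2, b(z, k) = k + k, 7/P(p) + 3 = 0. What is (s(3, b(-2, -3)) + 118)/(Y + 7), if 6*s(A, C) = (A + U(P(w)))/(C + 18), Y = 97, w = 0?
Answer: 2125/1872 ≈ 1.1351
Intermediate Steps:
P(p) = -7/3 (P(p) = 7/(-3 + 0) = 7/(-3) = 7*(-1/3) = -7/3)
b(z, k) = 2*k
U(t) = 1 (U(t) = 3 - 2 = 1)
s(A, C) = (1 + A)/(6*(18 + C)) (s(A, C) = ((A + 1)/(C + 18))/6 = ((1 + A)/(18 + C))/6 = (1 + A)/(6*(18 + C)))
(s(3, b(-2, -3)) + 118)/(Y + 7) = ((1 + 3)/(6*(18 + 2*(-3))) + 118)/(97 + 7) = ((1/6)*4/(18 - 6) + 118)/104 = ((1/6)*4/12 + 118)*(1/104) = ((1/6)*(1/12)*4 + 118)*(1/104) = (1/18 + 118)*(1/104) = (2125/18)*(1/104) = 2125/1872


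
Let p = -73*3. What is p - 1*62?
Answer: -281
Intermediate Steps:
p = -219
p - 1*62 = -219 - 1*62 = -219 - 62 = -281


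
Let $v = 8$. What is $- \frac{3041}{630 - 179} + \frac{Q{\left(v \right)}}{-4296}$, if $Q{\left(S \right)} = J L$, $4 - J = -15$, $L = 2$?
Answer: $- \frac{6540637}{968748} \approx -6.7516$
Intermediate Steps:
$J = 19$ ($J = 4 - -15 = 4 + 15 = 19$)
$Q{\left(S \right)} = 38$ ($Q{\left(S \right)} = 19 \cdot 2 = 38$)
$- \frac{3041}{630 - 179} + \frac{Q{\left(v \right)}}{-4296} = - \frac{3041}{630 - 179} + \frac{38}{-4296} = - \frac{3041}{630 - 179} + 38 \left(- \frac{1}{4296}\right) = - \frac{3041}{451} - \frac{19}{2148} = - \frac{6540637}{968748}$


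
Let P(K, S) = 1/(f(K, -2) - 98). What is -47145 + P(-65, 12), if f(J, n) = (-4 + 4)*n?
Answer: -4620211/98 ≈ -47145.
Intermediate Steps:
f(J, n) = 0 (f(J, n) = 0*n = 0)
P(K, S) = -1/98 (P(K, S) = 1/(0 - 98) = 1/(-98) = -1/98)
-47145 + P(-65, 12) = -47145 - 1/98 = -4620211/98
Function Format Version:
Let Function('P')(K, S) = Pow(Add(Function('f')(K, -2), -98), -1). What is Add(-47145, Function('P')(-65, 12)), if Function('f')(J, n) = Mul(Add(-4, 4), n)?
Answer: Rational(-4620211, 98) ≈ -47145.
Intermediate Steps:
Function('f')(J, n) = 0 (Function('f')(J, n) = Mul(0, n) = 0)
Function('P')(K, S) = Rational(-1, 98) (Function('P')(K, S) = Pow(Add(0, -98), -1) = Pow(-98, -1) = Rational(-1, 98))
Add(-47145, Function('P')(-65, 12)) = Add(-47145, Rational(-1, 98)) = Rational(-4620211, 98)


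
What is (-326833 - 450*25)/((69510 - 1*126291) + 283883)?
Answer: -338083/227102 ≈ -1.4887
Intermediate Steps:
(-326833 - 450*25)/((69510 - 1*126291) + 283883) = (-326833 - 11250)/((69510 - 126291) + 283883) = -338083/(-56781 + 283883) = -338083/227102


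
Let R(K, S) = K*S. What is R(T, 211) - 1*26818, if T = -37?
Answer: -34625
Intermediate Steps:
R(T, 211) - 1*26818 = -37*211 - 1*26818 = -7807 - 26818 = -34625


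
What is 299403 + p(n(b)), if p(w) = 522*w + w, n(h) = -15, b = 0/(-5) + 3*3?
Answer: 291558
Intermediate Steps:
b = 9 (b = 0*(-⅕) + 9 = 0 + 9 = 9)
p(w) = 523*w
299403 + p(n(b)) = 299403 + 523*(-15) = 299403 - 7845 = 291558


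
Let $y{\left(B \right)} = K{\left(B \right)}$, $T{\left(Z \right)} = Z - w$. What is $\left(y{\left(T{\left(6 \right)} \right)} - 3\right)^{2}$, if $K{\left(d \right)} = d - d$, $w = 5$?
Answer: $9$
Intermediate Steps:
$K{\left(d \right)} = 0$
$T{\left(Z \right)} = -5 + Z$ ($T{\left(Z \right)} = Z - 5 = -5 + Z$)
$y{\left(B \right)} = 0$
$\left(y{\left(T{\left(6 \right)} \right)} - 3\right)^{2} = \left(0 - 3\right)^{2} = \left(-3\right)^{2} = 9$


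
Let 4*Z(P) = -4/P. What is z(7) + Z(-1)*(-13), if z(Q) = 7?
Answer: -6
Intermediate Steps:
Z(P) = -1/P (Z(P) = (-4/P)/4 = -1/P)
z(7) + Z(-1)*(-13) = 7 - 1/(-1)*(-13) = 7 - 1*(-1)*(-13) = 7 + 1*(-13) = 7 - 13 = -6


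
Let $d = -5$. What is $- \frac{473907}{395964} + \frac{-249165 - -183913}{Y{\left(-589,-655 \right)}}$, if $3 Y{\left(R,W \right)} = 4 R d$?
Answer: $- \frac{6924579437}{388704660} \approx -17.815$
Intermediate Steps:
$Y{\left(R,W \right)} = - \frac{20 R}{3}$ ($Y{\left(R,W \right)} = \frac{4 R \left(-5\right)}{3} = \frac{\left(-20\right) R}{3} = - \frac{20 R}{3}$)
$- \frac{473907}{395964} + \frac{-249165 - -183913}{Y{\left(-589,-655 \right)}} = - \frac{473907}{395964} + \frac{-249165 - -183913}{\left(- \frac{20}{3}\right) \left(-589\right)} = \left(-473907\right) \frac{1}{395964} + \frac{-249165 + 183913}{\frac{11780}{3}} = - \frac{157969}{131988} - \frac{48939}{2945} = - \frac{6924579437}{388704660}$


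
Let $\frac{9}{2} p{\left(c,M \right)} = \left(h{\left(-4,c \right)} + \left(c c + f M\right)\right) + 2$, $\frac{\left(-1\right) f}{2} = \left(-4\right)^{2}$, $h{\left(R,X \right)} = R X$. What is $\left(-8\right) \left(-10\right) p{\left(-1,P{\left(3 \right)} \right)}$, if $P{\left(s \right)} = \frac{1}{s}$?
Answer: $- \frac{1760}{27} \approx -65.185$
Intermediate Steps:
$f = -32$ ($f = - 2 \left(-4\right)^{2} = \left(-2\right) 16 = -32$)
$p{\left(c,M \right)} = \frac{4}{9} - \frac{64 M}{9} - \frac{8 c}{9} + \frac{2 c^{2}}{9}$ ($p{\left(c,M \right)} = \frac{2 \left(\left(- 4 c - \left(32 M - c c\right)\right) + 2\right)}{9} = \frac{2 \left(\left(- 4 c - \left(- c^{2} + 32 M\right)\right) + 2\right)}{9} = \frac{2 \left(\left(c^{2} - 32 M - 4 c\right) + 2\right)}{9} = \frac{2 \left(2 + c^{2} - 32 M - 4 c\right)}{9} = \frac{4}{9} - \frac{64 M}{9} - \frac{8 c}{9} + \frac{2 c^{2}}{9}$)
$\left(-8\right) \left(-10\right) p{\left(-1,P{\left(3 \right)} \right)} = \left(-8\right) \left(-10\right) \left(\frac{4}{9} - \frac{64}{9 \cdot 3} - - \frac{8}{9} + \frac{2 \left(-1\right)^{2}}{9}\right) = 80 \left(\frac{4}{9} - \frac{64}{27} + \frac{8}{9} + \frac{2}{9} \cdot 1\right) = 80 \left(\frac{4}{9} - \frac{64}{27} + \frac{8}{9} + \frac{2}{9}\right) = 80 \left(- \frac{22}{27}\right) = - \frac{1760}{27}$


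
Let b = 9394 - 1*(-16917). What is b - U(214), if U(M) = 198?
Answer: 26113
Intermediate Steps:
b = 26311 (b = 9394 + 16917 = 26311)
b - U(214) = 26311 - 1*198 = 26311 - 198 = 26113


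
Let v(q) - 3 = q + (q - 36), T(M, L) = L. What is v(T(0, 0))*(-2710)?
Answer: 89430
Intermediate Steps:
v(q) = -33 + 2*q (v(q) = 3 + (q + (q - 36)) = 3 + (q + (-36 + q)) = 3 + (-36 + 2*q) = -33 + 2*q)
v(T(0, 0))*(-2710) = (-33 + 2*0)*(-2710) = (-33 + 0)*(-2710) = -33*(-2710) = 89430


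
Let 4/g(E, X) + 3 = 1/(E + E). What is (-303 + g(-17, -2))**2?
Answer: 982509025/10609 ≈ 92611.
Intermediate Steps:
g(E, X) = 4/(-3 + 1/(2*E)) (g(E, X) = 4/(-3 + 1/(E + E)) = 4/(-3 + 1/(2*E)))
(-303 + g(-17, -2))**2 = (-303 - 8*(-17)/(-1 + 6*(-17)))**2 = (-303 - 8*(-17)/(-1 - 102))**2 = (-303 - 8*(-17)/(-103))**2 = (-303 - 8*(-17)*(-1/103))**2 = (-303 - 136/103)**2 = (-31345/103)**2 = 982509025/10609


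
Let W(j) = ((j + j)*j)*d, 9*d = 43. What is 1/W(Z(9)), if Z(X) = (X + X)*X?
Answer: 1/250776 ≈ 3.9876e-6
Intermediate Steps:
d = 43/9 (d = (1/9)*43 = 43/9 ≈ 4.7778)
Z(X) = 2*X**2 (Z(X) = (2*X)*X = 2*X**2)
W(j) = 86*j**2/9 (W(j) = ((j + j)*j)*(43/9) = ((2*j)*j)*(43/9) = (2*j**2)*(43/9) = 86*j**2/9)
1/W(Z(9)) = 1/(86*(2*9**2)**2/9) = 1/(86*(2*81)**2/9) = 1/((86/9)*162**2) = 1/((86/9)*26244) = 1/250776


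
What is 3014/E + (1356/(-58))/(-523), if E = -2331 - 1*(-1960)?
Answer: -45461800/5626957 ≈ -8.0793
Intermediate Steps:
E = -371 (E = -2331 + 1960 = -371)
3014/E + (1356/(-58))/(-523) = 3014/(-371) + (1356/(-58))/(-523) = 3014*(-1/371) + (1356*(-1/58))*(-1/523) = -3014/371 - 678/29*(-1/523) = -3014/371 + 678/15167 = -45461800/5626957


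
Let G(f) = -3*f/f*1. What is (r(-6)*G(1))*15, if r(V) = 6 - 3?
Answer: -135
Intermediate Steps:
r(V) = 3
G(f) = -3 (G(f) = -3*1*1 = -3*1 = -3)
(r(-6)*G(1))*15 = (3*(-3))*15 = -9*15 = -135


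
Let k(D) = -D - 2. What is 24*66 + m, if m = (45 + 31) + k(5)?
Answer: 1653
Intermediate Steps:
k(D) = -2 - D
m = 69 (m = (45 + 31) + (-2 - 1*5) = 76 + (-2 - 5) = 76 - 7 = 69)
24*66 + m = 24*66 + 69 = 1584 + 69 = 1653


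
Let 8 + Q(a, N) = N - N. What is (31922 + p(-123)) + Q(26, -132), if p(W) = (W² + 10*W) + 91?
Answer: 45904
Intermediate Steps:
Q(a, N) = -8 (Q(a, N) = -8 + (N - N) = -8 + 0 = -8)
p(W) = 91 + W² + 10*W
(31922 + p(-123)) + Q(26, -132) = (31922 + (91 + (-123)² + 10*(-123))) - 8 = (31922 + (91 + 15129 - 1230)) - 8 = (31922 + 13990) - 8 = 45912 - 8 = 45904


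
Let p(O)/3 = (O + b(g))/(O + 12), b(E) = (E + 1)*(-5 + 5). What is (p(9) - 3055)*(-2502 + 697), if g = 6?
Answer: 38583680/7 ≈ 5.5120e+6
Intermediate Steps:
b(E) = 0 (b(E) = (1 + E)*0 = 0)
p(O) = 3*O/(12 + O) (p(O) = 3*((O + 0)/(O + 12)) = 3*(O/(12 + O)) = 3*O/(12 + O))
(p(9) - 3055)*(-2502 + 697) = (3*9/(12 + 9) - 3055)*(-2502 + 697) = (3*9/21 - 3055)*(-1805) = (3*9*(1/21) - 3055)*(-1805) = (9/7 - 3055)*(-1805) = -21376/7*(-1805) = 38583680/7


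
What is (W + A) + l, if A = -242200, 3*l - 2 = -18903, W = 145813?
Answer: -308062/3 ≈ -1.0269e+5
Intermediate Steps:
l = -18901/3 (l = ⅔ + (⅓)*(-18903) = ⅔ - 6301 = -18901/3 ≈ -6300.3)
(W + A) + l = (145813 - 242200) - 18901/3 = -96387 - 18901/3 = -308062/3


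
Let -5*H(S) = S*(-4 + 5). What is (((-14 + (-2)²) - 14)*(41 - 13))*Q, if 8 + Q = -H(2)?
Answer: 25536/5 ≈ 5107.2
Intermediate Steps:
H(S) = -S/5 (H(S) = -S*(-4 + 5)/5 = -S/5)
Q = -38/5 (Q = -8 - (-1)*2/5 = -8 - 1*(-⅖) = -8 + ⅖ = -38/5 ≈ -7.6000)
(((-14 + (-2)²) - 14)*(41 - 13))*Q = (((-14 + (-2)²) - 14)*(41 - 13))*(-38/5) = (((-14 + 4) - 14)*28)*(-38/5) = ((-10 - 14)*28)*(-38/5) = -24*28*(-38/5) = -672*(-38/5) = 25536/5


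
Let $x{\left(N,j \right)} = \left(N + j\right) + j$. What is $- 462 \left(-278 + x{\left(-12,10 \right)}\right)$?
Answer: $124740$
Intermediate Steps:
$x{\left(N,j \right)} = N + 2 j$
$- 462 \left(-278 + x{\left(-12,10 \right)}\right) = - 462 \left(-278 + \left(-12 + 2 \cdot 10\right)\right) = - 462 \left(-278 + \left(-12 + 20\right)\right) = - 462 \left(-278 + 8\right) = \left(-462\right) \left(-270\right) = 124740$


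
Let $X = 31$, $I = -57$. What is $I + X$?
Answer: $-26$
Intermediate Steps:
$I + X = -57 + 31 = -26$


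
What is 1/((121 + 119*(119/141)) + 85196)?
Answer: 141/12043858 ≈ 1.1707e-5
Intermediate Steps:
1/((121 + 119*(119/141)) + 85196) = 1/((121 + 14161/141) + 85196) = 1/(31222/141 + 85196) = 1/(12043858/141) = 141/12043858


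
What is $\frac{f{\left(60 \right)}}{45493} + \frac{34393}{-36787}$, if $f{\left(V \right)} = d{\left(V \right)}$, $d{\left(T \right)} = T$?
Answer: $- \frac{1562433529}{1673550991} \approx -0.9336$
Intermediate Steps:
$f{\left(V \right)} = V$
$\frac{f{\left(60 \right)}}{45493} + \frac{34393}{-36787} = \frac{60}{45493} + \frac{34393}{-36787} = 60 \cdot \frac{1}{45493} + 34393 \left(- \frac{1}{36787}\right) = \frac{60}{45493} - \frac{34393}{36787} = - \frac{1562433529}{1673550991}$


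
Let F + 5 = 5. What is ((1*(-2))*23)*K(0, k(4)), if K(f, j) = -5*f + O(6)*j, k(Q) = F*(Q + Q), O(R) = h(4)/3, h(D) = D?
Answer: 0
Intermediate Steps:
F = 0 (F = -5 + 5 = 0)
O(R) = 4/3
k(Q) = 0 (k(Q) = 0*(Q + Q) = 0*(2*Q) = 0)
K(f, j) = -5*f + 4*j/3
((1*(-2))*23)*K(0, k(4)) = ((1*(-2))*23)*(-5*0 + (4/3)*0) = (-2*23)*(0 + 0) = -46*0 = 0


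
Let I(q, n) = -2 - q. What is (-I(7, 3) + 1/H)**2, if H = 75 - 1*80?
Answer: 1936/25 ≈ 77.440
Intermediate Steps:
H = -5 (H = 75 - 80 = -5)
(-I(7, 3) + 1/H)**2 = (-(-2 - 1*7) + 1/(-5))**2 = (-(-2 - 7) - 1/5)**2 = (-1*(-9) - 1/5)**2 = (9 - 1/5)**2 = (44/5)**2 = 1936/25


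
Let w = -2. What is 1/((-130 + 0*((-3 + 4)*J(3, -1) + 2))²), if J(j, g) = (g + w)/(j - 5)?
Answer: 1/16900 ≈ 5.9172e-5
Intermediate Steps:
J(j, g) = (-2 + g)/(-5 + j) (J(j, g) = (g - 2)/(j - 5) = (-2 + g)/(-5 + j))
1/((-130 + 0*((-3 + 4)*J(3, -1) + 2))²) = 1/((-130 + 0*((-3 + 4)*((-2 - 1)/(-5 + 3)) + 2))²) = 1/((-130 + 0*(1*(-3/(-2)) + 2))²) = 1/((-130 + 0*(1*(-½*(-3)) + 2))²) = 1/((-130 + 0*(1*(3/2) + 2))²) = 1/((-130 + 0*(3/2 + 2))²) = 1/((-130 + 0*(7/2))²) = 1/((-130 + 0)²) = 1/((-130)²) = 1/16900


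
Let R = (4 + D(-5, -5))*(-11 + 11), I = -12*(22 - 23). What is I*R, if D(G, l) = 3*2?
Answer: 0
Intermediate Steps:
D(G, l) = 6
I = 12 (I = -12*(-1) = 12)
R = 0 (R = (4 + 6)*(-11 + 11) = 10*0 = 0)
I*R = 12*0 = 0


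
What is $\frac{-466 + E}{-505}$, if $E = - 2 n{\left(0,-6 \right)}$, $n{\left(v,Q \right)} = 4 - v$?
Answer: $\frac{474}{505} \approx 0.93861$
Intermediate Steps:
$E = -8$ ($E = - 2 \left(4 - 0\right) = - 2 \left(4 + 0\right) = \left(-2\right) 4 = -8$)
$\frac{-466 + E}{-505} = \frac{-466 - 8}{-505} = \left(-474\right) \left(- \frac{1}{505}\right) = \frac{474}{505}$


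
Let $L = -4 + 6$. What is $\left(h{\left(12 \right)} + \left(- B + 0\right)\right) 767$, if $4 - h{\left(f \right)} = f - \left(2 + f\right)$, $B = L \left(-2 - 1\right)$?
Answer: $9204$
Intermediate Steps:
$L = 2$
$B = -6$ ($B = 2 \left(-2 - 1\right) = 2 \left(-3\right) = -6$)
$h{\left(f \right)} = 6$ ($h{\left(f \right)} = 4 - \left(f - \left(2 + f\right)\right) = 4 - -2 = 4 + 2 = 6$)
$\left(h{\left(12 \right)} + \left(- B + 0\right)\right) 767 = \left(6 + \left(\left(-1\right) \left(-6\right) + 0\right)\right) 767 = \left(6 + \left(6 + 0\right)\right) 767 = \left(6 + 6\right) 767 = 12 \cdot 767 = 9204$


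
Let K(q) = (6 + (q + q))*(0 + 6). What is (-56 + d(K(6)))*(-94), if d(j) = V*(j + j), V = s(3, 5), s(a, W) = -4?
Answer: 86480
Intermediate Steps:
V = -4
K(q) = 36 + 12*q (K(q) = (6 + 2*q)*6 = 36 + 12*q)
d(j) = -8*j (d(j) = -4*(j + j) = -8*j)
(-56 + d(K(6)))*(-94) = (-56 - 8*(36 + 12*6))*(-94) = (-56 - 8*(36 + 72))*(-94) = (-56 - 8*108)*(-94) = (-56 - 864)*(-94) = -920*(-94) = 86480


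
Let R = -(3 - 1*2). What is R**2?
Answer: 1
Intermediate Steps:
R = -1 (R = -(3 - 2) = -1*1 = -1)
R**2 = (-1)**2 = 1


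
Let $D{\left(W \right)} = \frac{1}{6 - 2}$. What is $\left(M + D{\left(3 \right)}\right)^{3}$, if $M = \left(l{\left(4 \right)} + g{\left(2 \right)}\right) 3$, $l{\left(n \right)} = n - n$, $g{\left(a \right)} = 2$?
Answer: $\frac{15625}{64} \approx 244.14$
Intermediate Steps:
$D{\left(W \right)} = \frac{1}{4}$
$l{\left(n \right)} = 0$
$M = 6$ ($M = \left(0 + 2\right) 3 = 2 \cdot 3 = 6$)
$\left(M + D{\left(3 \right)}\right)^{3} = \left(6 + \frac{1}{4}\right)^{3} = \left(\frac{25}{4}\right)^{3} = \frac{15625}{64}$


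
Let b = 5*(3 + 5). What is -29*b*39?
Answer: -45240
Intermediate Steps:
b = 40 (b = 5*8 = 40)
-29*b*39 = -29*40*39 = -1160*39 = -45240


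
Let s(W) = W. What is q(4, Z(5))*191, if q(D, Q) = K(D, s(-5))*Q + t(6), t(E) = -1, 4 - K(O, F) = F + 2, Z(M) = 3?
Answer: 3820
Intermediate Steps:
K(O, F) = 2 - F (K(O, F) = 4 - (F + 2) = 4 - (2 + F) = 4 + (-2 - F) = 2 - F)
q(D, Q) = -1 + 7*Q (q(D, Q) = (2 - 1*(-5))*Q - 1 = (2 + 5)*Q - 1 = 7*Q - 1 = -1 + 7*Q)
q(4, Z(5))*191 = (-1 + 7*3)*191 = (-1 + 21)*191 = 20*191 = 3820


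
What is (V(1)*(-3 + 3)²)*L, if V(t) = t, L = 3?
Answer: 0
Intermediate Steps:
(V(1)*(-3 + 3)²)*L = (1*(-3 + 3)²)*3 = (1*0²)*3 = (1*0)*3 = 0*3 = 0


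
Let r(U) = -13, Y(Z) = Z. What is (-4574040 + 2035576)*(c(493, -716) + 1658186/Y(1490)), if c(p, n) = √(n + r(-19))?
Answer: -2104622733152/745 - 68538528*I ≈ -2.825e+9 - 6.8538e+7*I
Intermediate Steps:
c(p, n) = √(-13 + n) (c(p, n) = √(n - 13) = √(-13 + n))
(-4574040 + 2035576)*(c(493, -716) + 1658186/Y(1490)) = (-4574040 + 2035576)*(√(-13 - 716) + 1658186/1490) = -2538464*(√(-729) + 1658186*(1/1490)) = -2538464*(27*I + 829093/745) = -2538464*(829093/745 + 27*I) = -2104622733152/745 - 68538528*I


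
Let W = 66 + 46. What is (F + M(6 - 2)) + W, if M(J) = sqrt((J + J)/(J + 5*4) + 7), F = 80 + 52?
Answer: 244 + sqrt(66)/3 ≈ 246.71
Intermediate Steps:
F = 132
W = 112
M(J) = sqrt(7 + 2*J/(20 + J)) (M(J) = sqrt((2*J)/(J + 20) + 7) = sqrt((2*J)/(20 + J) + 7) = sqrt(2*J/(20 + J) + 7) = sqrt(7 + 2*J/(20 + J)))
(F + M(6 - 2)) + W = (132 + sqrt((140 + 9*(6 - 2))/(20 + (6 - 2)))) + 112 = (132 + sqrt((140 + 9*4)/(20 + 4))) + 112 = (132 + sqrt((140 + 36)/24)) + 112 = (132 + sqrt((1/24)*176)) + 112 = (132 + sqrt(22/3)) + 112 = (132 + sqrt(66)/3) + 112 = 244 + sqrt(66)/3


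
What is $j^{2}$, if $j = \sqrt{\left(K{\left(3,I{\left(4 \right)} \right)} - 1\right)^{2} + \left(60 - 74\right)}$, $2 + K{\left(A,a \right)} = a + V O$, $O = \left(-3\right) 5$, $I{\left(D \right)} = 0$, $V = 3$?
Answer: $2290$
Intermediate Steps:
$O = -15$
$K{\left(A,a \right)} = -47 + a$ ($K{\left(A,a \right)} = -2 + \left(a + 3 \left(-15\right)\right) = -2 + \left(a - 45\right) = -2 + \left(-45 + a\right) = -47 + a$)
$j = \sqrt{2290}$ ($j = \sqrt{\left(\left(-47 + 0\right) - 1\right)^{2} + \left(60 - 74\right)} = \sqrt{\left(-47 - 1\right)^{2} + \left(60 - 74\right)} = \sqrt{\left(-48\right)^{2} - 14} = \sqrt{2304 - 14} = \sqrt{2290} \approx 47.854$)
$j^{2} = \left(\sqrt{2290}\right)^{2} = 2290$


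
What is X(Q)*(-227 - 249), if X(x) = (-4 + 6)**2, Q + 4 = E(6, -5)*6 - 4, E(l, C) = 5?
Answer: -1904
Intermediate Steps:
Q = 22 (Q = -4 + (5*6 - 4) = -4 + (30 - 4) = -4 + 26 = 22)
X(x) = 4 (X(x) = 2**2 = 4)
X(Q)*(-227 - 249) = 4*(-227 - 249) = 4*(-476) = -1904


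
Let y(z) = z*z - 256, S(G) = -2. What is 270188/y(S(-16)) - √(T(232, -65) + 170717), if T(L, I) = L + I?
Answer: -67547/63 - 2*√42721 ≈ -1485.6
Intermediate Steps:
y(z) = -256 + z² (y(z) = z² - 256 = -256 + z²)
T(L, I) = I + L
270188/y(S(-16)) - √(T(232, -65) + 170717) = 270188/(-256 + (-2)²) - √((-65 + 232) + 170717) = 270188/(-256 + 4) - √(167 + 170717) = 270188/(-252) - √170884 = 270188*(-1/252) - 2*√42721 = -67547/63 - 2*√42721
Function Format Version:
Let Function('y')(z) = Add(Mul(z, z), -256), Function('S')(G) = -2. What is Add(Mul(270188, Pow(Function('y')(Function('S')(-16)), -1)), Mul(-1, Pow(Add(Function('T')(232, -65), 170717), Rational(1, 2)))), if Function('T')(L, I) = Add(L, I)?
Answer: Add(Rational(-67547, 63), Mul(-2, Pow(42721, Rational(1, 2)))) ≈ -1485.6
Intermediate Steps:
Function('y')(z) = Add(-256, Pow(z, 2)) (Function('y')(z) = Add(Pow(z, 2), -256) = Add(-256, Pow(z, 2)))
Function('T')(L, I) = Add(I, L)
Add(Mul(270188, Pow(Function('y')(Function('S')(-16)), -1)), Mul(-1, Pow(Add(Function('T')(232, -65), 170717), Rational(1, 2)))) = Add(Mul(270188, Pow(Add(-256, Pow(-2, 2)), -1)), Mul(-1, Pow(Add(Add(-65, 232), 170717), Rational(1, 2)))) = Add(Mul(270188, Pow(Add(-256, 4), -1)), Mul(-1, Pow(Add(167, 170717), Rational(1, 2)))) = Add(Mul(270188, Pow(-252, -1)), Mul(-1, Pow(170884, Rational(1, 2)))) = Add(Mul(270188, Rational(-1, 252)), Mul(-1, Mul(2, Pow(42721, Rational(1, 2))))) = Add(Rational(-67547, 63), Mul(-2, Pow(42721, Rational(1, 2))))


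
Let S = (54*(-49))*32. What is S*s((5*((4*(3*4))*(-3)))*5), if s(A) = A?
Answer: 304819200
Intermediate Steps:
S = -84672 (S = -2646*32 = -84672)
S*s((5*((4*(3*4))*(-3)))*5) = -84672*5*((4*(3*4))*(-3))*5 = -84672*5*((4*12)*(-3))*5 = -84672*5*(48*(-3))*5 = -84672*5*(-144)*5 = -(-60963840)*5 = -84672*(-3600) = 304819200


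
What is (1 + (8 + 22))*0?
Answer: 0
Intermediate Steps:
(1 + (8 + 22))*0 = (1 + 30)*0 = 31*0 = 0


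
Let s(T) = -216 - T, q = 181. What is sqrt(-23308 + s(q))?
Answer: I*sqrt(23705) ≈ 153.96*I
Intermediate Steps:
sqrt(-23308 + s(q)) = sqrt(-23308 + (-216 - 1*181)) = sqrt(-23308 + (-216 - 181)) = sqrt(-23308 - 397) = sqrt(-23705) = I*sqrt(23705)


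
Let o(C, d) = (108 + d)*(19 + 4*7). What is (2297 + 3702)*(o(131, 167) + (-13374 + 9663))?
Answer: 55274786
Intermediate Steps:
o(C, d) = 5076 + 47*d (o(C, d) = (108 + d)*(19 + 28) = (108 + d)*47 = 5076 + 47*d)
(2297 + 3702)*(o(131, 167) + (-13374 + 9663)) = (2297 + 3702)*((5076 + 47*167) + (-13374 + 9663)) = 5999*((5076 + 7849) - 3711) = 5999*(12925 - 3711) = 5999*9214 = 55274786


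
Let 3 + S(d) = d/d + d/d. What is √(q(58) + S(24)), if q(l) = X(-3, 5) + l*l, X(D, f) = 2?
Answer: √3365 ≈ 58.009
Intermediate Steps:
S(d) = -1 (S(d) = -3 + (d/d + d/d) = -3 + (1 + 1) = -3 + 2 = -1)
q(l) = 2 + l² (q(l) = 2 + l*l = 2 + l²)
√(q(58) + S(24)) = √((2 + 58²) - 1) = √((2 + 3364) - 1) = √(3366 - 1) = √3365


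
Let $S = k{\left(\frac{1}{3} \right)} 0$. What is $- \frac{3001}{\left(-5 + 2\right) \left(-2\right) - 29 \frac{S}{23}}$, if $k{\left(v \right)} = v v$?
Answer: $- \frac{3001}{6} \approx -500.17$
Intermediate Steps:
$k{\left(v \right)} = v^{2}$
$S = 0$ ($S = \left(\frac{1}{3}\right)^{2} \cdot 0 = \frac{1}{9} \cdot 0 = 0$)
$- \frac{3001}{\left(-5 + 2\right) \left(-2\right) - 29 \frac{S}{23}} = - \frac{3001}{\left(-5 + 2\right) \left(-2\right) - 29 \cdot \frac{0}{23}} = - \frac{3001}{\left(-3\right) \left(-2\right) - 29 \cdot 0 \cdot \frac{1}{23}} = - \frac{3001}{6 - 0} = - \frac{3001}{6 + 0} = - \frac{3001}{6}$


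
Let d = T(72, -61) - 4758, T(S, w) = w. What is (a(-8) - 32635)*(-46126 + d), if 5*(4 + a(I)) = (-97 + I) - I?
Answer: 1663782188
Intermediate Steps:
a(I) = -117/5 (a(I) = -4 + ((-97 + I) - I)/5 = -4 + (⅕)*(-97) = -4 - 97/5 = -117/5)
d = -4819 (d = -61 - 4758 = -4819)
(a(-8) - 32635)*(-46126 + d) = (-117/5 - 32635)*(-46126 - 4819) = -163292/5*(-50945) = 1663782188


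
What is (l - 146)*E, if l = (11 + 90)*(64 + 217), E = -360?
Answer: -10164600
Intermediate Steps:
l = 28381 (l = 101*281 = 28381)
(l - 146)*E = (28381 - 146)*(-360) = 28235*(-360) = -10164600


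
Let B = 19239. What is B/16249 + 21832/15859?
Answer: 659859469/257692891 ≈ 2.5606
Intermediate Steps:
B/16249 + 21832/15859 = 19239/16249 + 21832/15859 = 659859469/257692891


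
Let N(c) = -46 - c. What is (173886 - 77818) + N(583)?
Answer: 95439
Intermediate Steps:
(173886 - 77818) + N(583) = (173886 - 77818) + (-46 - 1*583) = 96068 + (-46 - 583) = 96068 - 629 = 95439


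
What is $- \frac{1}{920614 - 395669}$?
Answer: $- \frac{1}{524945} \approx -1.905 \cdot 10^{-6}$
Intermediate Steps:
$- \frac{1}{920614 - 395669} = - \frac{1}{524945}$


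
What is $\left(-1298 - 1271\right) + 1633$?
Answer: $-936$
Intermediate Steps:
$\left(-1298 - 1271\right) + 1633 = -2569 + 1633 = -936$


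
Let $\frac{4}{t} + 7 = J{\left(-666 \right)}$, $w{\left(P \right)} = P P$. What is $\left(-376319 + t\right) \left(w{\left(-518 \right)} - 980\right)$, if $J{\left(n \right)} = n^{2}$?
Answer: $- \frac{44623968681056688}{443549} \approx -1.0061 \cdot 10^{11}$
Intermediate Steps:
$w{\left(P \right)} = P^{2}$
$t = \frac{4}{443549}$ ($t = \frac{4}{-7 + \left(-666\right)^{2}} = \frac{4}{-7 + 443556} = \frac{4}{443549} \approx 9.0182 \cdot 10^{-6}$)
$\left(-376319 + t\right) \left(w{\left(-518 \right)} - 980\right) = \left(-376319 + \frac{4}{443549}\right) \left(\left(-518\right)^{2} - 980\right) = - \frac{166915916127 \left(268324 - 980\right)}{443549} = \left(- \frac{166915916127}{443549}\right) 267344 = - \frac{44623968681056688}{443549}$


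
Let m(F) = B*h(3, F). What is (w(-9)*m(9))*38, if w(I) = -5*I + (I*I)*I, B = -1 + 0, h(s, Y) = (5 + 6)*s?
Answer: 857736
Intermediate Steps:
h(s, Y) = 11*s
B = -1
m(F) = -33 (m(F) = -11*3 = -1*33 = -33)
w(I) = I³ - 5*I (w(I) = -5*I + I²*I = -5*I + I³ = I³ - 5*I)
(w(-9)*m(9))*38 = (-9*(-5 + (-9)²)*(-33))*38 = (-9*(-5 + 81)*(-33))*38 = (-9*76*(-33))*38 = -684*(-33)*38 = 22572*38 = 857736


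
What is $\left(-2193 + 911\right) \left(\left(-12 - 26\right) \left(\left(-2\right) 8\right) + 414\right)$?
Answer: $-1310204$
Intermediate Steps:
$\left(-2193 + 911\right) \left(\left(-12 - 26\right) \left(\left(-2\right) 8\right) + 414\right) = - 1282 \left(\left(-38\right) \left(-16\right) + 414\right) = - 1282 \left(608 + 414\right) = \left(-1282\right) 1022 = -1310204$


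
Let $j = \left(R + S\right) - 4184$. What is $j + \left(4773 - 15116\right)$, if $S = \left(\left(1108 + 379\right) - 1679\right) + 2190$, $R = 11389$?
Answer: $-1140$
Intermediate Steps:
$S = 1998$ ($S = \left(1487 - 1679\right) + 2190 = -192 + 2190 = 1998$)
$j = 9203$ ($j = \left(11389 + 1998\right) - 4184 = 13387 - 4184 = 9203$)
$j + \left(4773 - 15116\right) = 9203 + \left(4773 - 15116\right) = 9203 - 10343 = -1140$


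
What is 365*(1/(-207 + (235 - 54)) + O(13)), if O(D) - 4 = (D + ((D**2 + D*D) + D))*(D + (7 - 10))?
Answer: 34581195/26 ≈ 1.3300e+6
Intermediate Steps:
O(D) = 4 + (-3 + D)*(2*D + 2*D**2) (O(D) = 4 + (D + ((D**2 + D*D) + D))*(D + (7 - 10)) = 4 + (D + ((D**2 + D**2) + D))*(D - 3) = 4 + (D + (2*D**2 + D))*(-3 + D) = 4 + (D + (D + 2*D**2))*(-3 + D) = 4 + (2*D + 2*D**2)*(-3 + D) = 4 + (-3 + D)*(2*D + 2*D**2))
365*(1/(-207 + (235 - 54)) + O(13)) = 365*(1/(-207 + (235 - 54)) + (4 - 6*13 - 4*13**2 + 2*13**3)) = 365*(1/(-207 + 181) + (4 - 78 - 4*169 + 2*2197)) = 365*(1/(-26) + (4 - 78 - 676 + 4394)) = 365*(-1/26 + 3644) = 365*(94743/26) = 34581195/26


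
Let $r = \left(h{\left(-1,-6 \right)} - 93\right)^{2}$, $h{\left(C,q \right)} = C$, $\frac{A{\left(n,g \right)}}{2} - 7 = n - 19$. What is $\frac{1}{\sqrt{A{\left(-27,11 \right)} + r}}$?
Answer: $\frac{\sqrt{8758}}{8758} \approx 0.010686$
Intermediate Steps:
$A{\left(n,g \right)} = -24 + 2 n$ ($A{\left(n,g \right)} = 14 + 2 \left(n - 19\right) = 14 + 2 \left(-19 + n\right) = 14 + \left(-38 + 2 n\right) = -24 + 2 n$)
$r = 8836$ ($r = \left(-1 - 93\right)^{2} = \left(-94\right)^{2} = 8836$)
$\frac{1}{\sqrt{A{\left(-27,11 \right)} + r}} = \frac{1}{\sqrt{\left(-24 + 2 \left(-27\right)\right) + 8836}} = \frac{1}{\sqrt{\left(-24 - 54\right) + 8836}} = \frac{1}{\sqrt{-78 + 8836}} = \frac{1}{\sqrt{8758}} = \frac{\sqrt{8758}}{8758}$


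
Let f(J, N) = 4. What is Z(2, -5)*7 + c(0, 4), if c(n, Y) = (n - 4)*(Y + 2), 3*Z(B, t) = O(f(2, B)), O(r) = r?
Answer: -44/3 ≈ -14.667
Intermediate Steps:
Z(B, t) = 4/3 (Z(B, t) = (⅓)*4 = 4/3)
c(n, Y) = (-4 + n)*(2 + Y)
Z(2, -5)*7 + c(0, 4) = (4/3)*7 + (-8 - 4*4 + 2*0 + 4*0) = 28/3 + (-8 - 16 + 0 + 0) = 28/3 - 24 = -44/3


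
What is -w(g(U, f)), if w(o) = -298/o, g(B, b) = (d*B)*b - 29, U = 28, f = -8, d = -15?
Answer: 298/3331 ≈ 0.089463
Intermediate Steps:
g(B, b) = -29 - 15*B*b (g(B, b) = (-15*B)*b - 29 = -15*B*b - 29 = -29 - 15*B*b)
-w(g(U, f)) = -(-298)/(-29 - 15*28*(-8)) = -(-298)/(-29 + 3360) = -(-298)/3331 = -1*(-298/3331) = 298/3331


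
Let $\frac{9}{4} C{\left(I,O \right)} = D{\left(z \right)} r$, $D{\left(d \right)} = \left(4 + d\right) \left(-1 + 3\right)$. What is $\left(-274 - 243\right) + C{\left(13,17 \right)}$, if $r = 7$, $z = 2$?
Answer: $- \frac{1439}{3} \approx -479.67$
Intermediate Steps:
$D{\left(d \right)} = 8 + 2 d$ ($D{\left(d \right)} = \left(4 + d\right) 2 = 8 + 2 d$)
$C{\left(I,O \right)} = \frac{112}{3}$ ($C{\left(I,O \right)} = \frac{4 \left(8 + 2 \cdot 2\right) 7}{9} = \frac{4 \left(8 + 4\right) 7}{9} = \frac{4 \cdot 12 \cdot 7}{9} = \frac{4}{9} \cdot 84 = \frac{112}{3}$)
$\left(-274 - 243\right) + C{\left(13,17 \right)} = \left(-274 - 243\right) + \frac{112}{3} = -517 + \frac{112}{3} = - \frac{1439}{3}$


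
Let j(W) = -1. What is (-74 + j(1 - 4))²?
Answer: 5625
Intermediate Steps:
(-74 + j(1 - 4))² = (-74 - 1)² = (-75)² = 5625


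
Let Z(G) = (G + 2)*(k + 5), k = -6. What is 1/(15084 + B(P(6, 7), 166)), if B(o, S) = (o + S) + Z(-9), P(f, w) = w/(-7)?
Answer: 1/15256 ≈ 6.5548e-5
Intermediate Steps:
P(f, w) = -w/7 (P(f, w) = w*(-⅐) = -w/7)
Z(G) = -2 - G (Z(G) = (G + 2)*(-6 + 5) = (2 + G)*(-1) = -2 - G)
B(o, S) = 7 + S + o (B(o, S) = (o + S) + (-2 - 1*(-9)) = (S + o) + (-2 + 9) = (S + o) + 7 = 7 + S + o)
1/(15084 + B(P(6, 7), 166)) = 1/(15084 + (7 + 166 - ⅐*7)) = 1/(15084 + (7 + 166 - 1)) = 1/(15084 + 172) = 1/15256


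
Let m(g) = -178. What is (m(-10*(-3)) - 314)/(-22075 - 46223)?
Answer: 82/11383 ≈ 0.0072037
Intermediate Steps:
(m(-10*(-3)) - 314)/(-22075 - 46223) = (-178 - 314)/(-22075 - 46223) = -492/(-68298) = -492*(-1/68298) = 82/11383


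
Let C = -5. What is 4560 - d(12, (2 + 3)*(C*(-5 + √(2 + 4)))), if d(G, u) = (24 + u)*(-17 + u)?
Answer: -15282 + 6425*√6 ≈ 455.97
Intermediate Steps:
d(G, u) = (-17 + u)*(24 + u)
4560 - d(12, (2 + 3)*(C*(-5 + √(2 + 4)))) = 4560 - (-408 + ((2 + 3)*(-5*(-5 + √(2 + 4))))² + 7*((2 + 3)*(-5*(-5 + √(2 + 4))))) = 4560 - (-408 + (5*(-5*(-5 + √6)))² + 7*(5*(-5*(-5 + √6)))) = 4560 - (-408 + (5*(25 - 5*√6))² + 7*(5*(25 - 5*√6))) = 4560 - (-408 + (125 - 25*√6)² + 7*(125 - 25*√6)) = 4560 - (-408 + (125 - 25*√6)² + (875 - 175*√6)) = 4560 - (467 + (125 - 25*√6)² - 175*√6) = 4560 + (-467 - (125 - 25*√6)² + 175*√6) = 4093 - (125 - 25*√6)² + 175*√6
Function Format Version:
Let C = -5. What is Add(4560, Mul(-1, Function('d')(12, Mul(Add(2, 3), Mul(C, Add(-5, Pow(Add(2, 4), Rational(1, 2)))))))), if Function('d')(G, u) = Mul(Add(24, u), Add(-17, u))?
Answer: Add(-15282, Mul(6425, Pow(6, Rational(1, 2)))) ≈ 455.97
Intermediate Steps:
Function('d')(G, u) = Mul(Add(-17, u), Add(24, u))
Add(4560, Mul(-1, Function('d')(12, Mul(Add(2, 3), Mul(C, Add(-5, Pow(Add(2, 4), Rational(1, 2)))))))) = Add(4560, Mul(-1, Add(-408, Pow(Mul(Add(2, 3), Mul(-5, Add(-5, Pow(Add(2, 4), Rational(1, 2))))), 2), Mul(7, Mul(Add(2, 3), Mul(-5, Add(-5, Pow(Add(2, 4), Rational(1, 2))))))))) = Add(4560, Mul(-1, Add(-408, Pow(Mul(5, Mul(-5, Add(-5, Pow(6, Rational(1, 2))))), 2), Mul(7, Mul(5, Mul(-5, Add(-5, Pow(6, Rational(1, 2))))))))) = Add(4560, Mul(-1, Add(-408, Pow(Mul(5, Add(25, Mul(-5, Pow(6, Rational(1, 2))))), 2), Mul(7, Mul(5, Add(25, Mul(-5, Pow(6, Rational(1, 2))))))))) = Add(4560, Mul(-1, Add(-408, Pow(Add(125, Mul(-25, Pow(6, Rational(1, 2)))), 2), Mul(7, Add(125, Mul(-25, Pow(6, Rational(1, 2)))))))) = Add(4560, Mul(-1, Add(-408, Pow(Add(125, Mul(-25, Pow(6, Rational(1, 2)))), 2), Add(875, Mul(-175, Pow(6, Rational(1, 2))))))) = Add(4560, Mul(-1, Add(467, Pow(Add(125, Mul(-25, Pow(6, Rational(1, 2)))), 2), Mul(-175, Pow(6, Rational(1, 2)))))) = Add(4560, Add(-467, Mul(-1, Pow(Add(125, Mul(-25, Pow(6, Rational(1, 2)))), 2)), Mul(175, Pow(6, Rational(1, 2))))) = Add(4093, Mul(-1, Pow(Add(125, Mul(-25, Pow(6, Rational(1, 2)))), 2)), Mul(175, Pow(6, Rational(1, 2))))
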